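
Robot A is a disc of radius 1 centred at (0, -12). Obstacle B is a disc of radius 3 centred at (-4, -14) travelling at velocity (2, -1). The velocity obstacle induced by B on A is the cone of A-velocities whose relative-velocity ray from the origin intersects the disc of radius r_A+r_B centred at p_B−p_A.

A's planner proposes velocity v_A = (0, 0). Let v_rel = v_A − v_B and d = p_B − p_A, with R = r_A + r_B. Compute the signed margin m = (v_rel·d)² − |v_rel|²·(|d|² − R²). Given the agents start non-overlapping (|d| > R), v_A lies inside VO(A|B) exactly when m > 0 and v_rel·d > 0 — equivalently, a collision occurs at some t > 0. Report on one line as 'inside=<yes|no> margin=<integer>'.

d = (-4, -2),  |d|² = 20;  R = 1+3 = 4,  c = 20−4² = 4
v_rel = (-2, 1),  |v_rel|² = 5;  v_rel·d = (-2)·(-4) + (1)·(-2) = 6
5·t² − 12·t + 4 = 0  ⇒  m = 6² − 5·4 = 16
m = 16 > 0,  v_rel·d = 6 > 0  ⇒  inside

inside=yes margin=16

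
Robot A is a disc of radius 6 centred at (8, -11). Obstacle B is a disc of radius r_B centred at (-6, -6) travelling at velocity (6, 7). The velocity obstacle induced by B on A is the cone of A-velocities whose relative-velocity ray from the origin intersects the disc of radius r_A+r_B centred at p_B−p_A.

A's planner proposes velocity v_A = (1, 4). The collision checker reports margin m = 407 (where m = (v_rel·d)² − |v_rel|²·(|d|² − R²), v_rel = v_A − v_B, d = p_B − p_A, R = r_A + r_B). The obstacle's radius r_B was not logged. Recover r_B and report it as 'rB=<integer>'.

m = 407
d = (-14, 5);  v_rel = (-5, -3),  |v_rel|² = 34
v_rel×d = (-5)·(5) − (-3)·(-14) = -67
since m = R²·34 − (-67)²:  R² = (4489 + 407) / 34 = 144
R = √144 = 12  ⇒  r_B = 12 − 6 = 6

rB=6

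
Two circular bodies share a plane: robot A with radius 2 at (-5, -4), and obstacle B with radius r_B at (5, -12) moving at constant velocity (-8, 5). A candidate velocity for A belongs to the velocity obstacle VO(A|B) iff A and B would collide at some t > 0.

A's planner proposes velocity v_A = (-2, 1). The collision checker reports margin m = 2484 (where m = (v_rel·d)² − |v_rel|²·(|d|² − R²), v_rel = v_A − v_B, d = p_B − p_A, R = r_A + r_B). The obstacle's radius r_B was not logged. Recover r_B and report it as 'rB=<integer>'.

m = 2484
d = (10, -8);  v_rel = (6, -4),  |v_rel|² = 52
v_rel×d = (6)·(-8) − (-4)·(10) = -8
since m = R²·52 − (-8)²:  R² = (64 + 2484) / 52 = 49
R = √49 = 7  ⇒  r_B = 7 − 2 = 5

rB=5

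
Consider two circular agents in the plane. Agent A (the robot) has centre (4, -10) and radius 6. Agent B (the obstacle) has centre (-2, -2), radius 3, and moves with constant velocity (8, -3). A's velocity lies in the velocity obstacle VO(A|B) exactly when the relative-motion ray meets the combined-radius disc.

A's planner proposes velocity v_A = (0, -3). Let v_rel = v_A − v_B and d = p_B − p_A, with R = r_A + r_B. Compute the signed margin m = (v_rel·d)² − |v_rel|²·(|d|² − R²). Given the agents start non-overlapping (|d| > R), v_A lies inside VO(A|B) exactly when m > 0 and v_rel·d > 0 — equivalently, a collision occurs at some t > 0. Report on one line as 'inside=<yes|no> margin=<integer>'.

d = (-6, 8),  |d|² = 100;  R = 6+3 = 9,  c = 100−9² = 19
v_rel = (-8, 0),  |v_rel|² = 64;  v_rel·d = (-8)·(-6) + (0)·(8) = 48
64·t² − 96·t + 19 = 0  ⇒  m = 48² − 64·19 = 1088
m = 1088 > 0,  v_rel·d = 48 > 0  ⇒  inside

inside=yes margin=1088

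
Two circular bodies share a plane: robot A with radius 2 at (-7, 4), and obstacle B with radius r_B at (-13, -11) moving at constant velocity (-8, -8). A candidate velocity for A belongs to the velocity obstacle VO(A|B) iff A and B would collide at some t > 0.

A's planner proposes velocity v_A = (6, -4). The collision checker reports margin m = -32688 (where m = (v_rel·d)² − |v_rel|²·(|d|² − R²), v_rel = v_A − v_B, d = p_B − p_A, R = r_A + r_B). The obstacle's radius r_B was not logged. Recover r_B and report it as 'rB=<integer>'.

m = -32688
d = (-6, -15);  v_rel = (14, 4),  |v_rel|² = 212
v_rel×d = (14)·(-15) − (4)·(-6) = -186
since m = R²·212 − (-186)²:  R² = (34596 + -32688) / 212 = 9
R = √9 = 3  ⇒  r_B = 3 − 2 = 1

rB=1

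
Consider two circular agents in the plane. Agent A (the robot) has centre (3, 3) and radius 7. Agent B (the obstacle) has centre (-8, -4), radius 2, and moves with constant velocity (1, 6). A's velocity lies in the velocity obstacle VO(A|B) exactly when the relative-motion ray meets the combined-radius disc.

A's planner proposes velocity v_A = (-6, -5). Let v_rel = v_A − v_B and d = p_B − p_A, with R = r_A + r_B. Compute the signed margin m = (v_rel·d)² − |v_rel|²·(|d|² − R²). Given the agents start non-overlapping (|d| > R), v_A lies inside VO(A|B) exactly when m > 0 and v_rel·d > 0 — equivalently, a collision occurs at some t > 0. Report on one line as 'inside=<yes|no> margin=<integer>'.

d = (-11, -7),  |d|² = 170;  R = 7+2 = 9,  c = 170−9² = 89
v_rel = (-7, -11),  |v_rel|² = 170;  v_rel·d = (-7)·(-11) + (-11)·(-7) = 154
170·t² − 308·t + 89 = 0  ⇒  m = 154² − 170·89 = 8586
m = 8586 > 0,  v_rel·d = 154 > 0  ⇒  inside

inside=yes margin=8586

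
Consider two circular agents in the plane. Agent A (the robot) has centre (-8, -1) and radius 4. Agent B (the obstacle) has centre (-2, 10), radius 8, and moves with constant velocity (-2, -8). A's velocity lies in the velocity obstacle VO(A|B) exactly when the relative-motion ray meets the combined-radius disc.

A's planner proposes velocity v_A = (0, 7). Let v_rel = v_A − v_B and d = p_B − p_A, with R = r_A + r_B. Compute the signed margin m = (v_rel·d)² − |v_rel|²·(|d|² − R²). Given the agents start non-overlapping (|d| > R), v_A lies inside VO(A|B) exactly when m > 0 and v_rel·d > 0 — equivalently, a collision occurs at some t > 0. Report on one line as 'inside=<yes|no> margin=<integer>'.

d = (6, 11),  |d|² = 157;  R = 4+8 = 12,  c = 157−12² = 13
v_rel = (2, 15),  |v_rel|² = 229;  v_rel·d = (2)·(6) + (15)·(11) = 177
229·t² − 354·t + 13 = 0  ⇒  m = 177² − 229·13 = 28352
m = 28352 > 0,  v_rel·d = 177 > 0  ⇒  inside

inside=yes margin=28352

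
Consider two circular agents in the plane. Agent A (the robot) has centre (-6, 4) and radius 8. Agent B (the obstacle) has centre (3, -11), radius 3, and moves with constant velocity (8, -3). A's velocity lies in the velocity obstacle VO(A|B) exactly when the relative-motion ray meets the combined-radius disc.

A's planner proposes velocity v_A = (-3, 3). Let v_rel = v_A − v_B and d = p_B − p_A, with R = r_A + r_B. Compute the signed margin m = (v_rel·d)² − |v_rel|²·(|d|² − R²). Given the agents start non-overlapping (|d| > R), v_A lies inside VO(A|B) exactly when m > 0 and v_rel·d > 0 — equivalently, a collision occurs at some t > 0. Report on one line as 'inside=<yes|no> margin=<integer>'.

d = (9, -15),  |d|² = 306;  R = 8+3 = 11,  c = 306−11² = 185
v_rel = (-11, 6),  |v_rel|² = 157;  v_rel·d = (-11)·(9) + (6)·(-15) = -189
157·t² + 378·t + 185 = 0  ⇒  m = (-189)² − 157·185 = 6676
m = 6676 > 0,  v_rel·d = -189 < 0  ⇒  outside

inside=no margin=6676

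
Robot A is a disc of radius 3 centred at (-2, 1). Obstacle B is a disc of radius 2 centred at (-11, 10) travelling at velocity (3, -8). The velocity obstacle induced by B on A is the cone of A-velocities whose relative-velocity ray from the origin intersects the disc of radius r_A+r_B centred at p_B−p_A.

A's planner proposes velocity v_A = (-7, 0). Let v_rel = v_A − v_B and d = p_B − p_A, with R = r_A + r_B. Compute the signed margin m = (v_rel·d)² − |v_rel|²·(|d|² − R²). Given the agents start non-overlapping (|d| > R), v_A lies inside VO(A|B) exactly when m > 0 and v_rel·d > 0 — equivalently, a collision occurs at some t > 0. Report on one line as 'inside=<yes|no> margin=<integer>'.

d = (-9, 9),  |d|² = 162;  R = 3+2 = 5,  c = 162−5² = 137
v_rel = (-10, 8),  |v_rel|² = 164;  v_rel·d = (-10)·(-9) + (8)·(9) = 162
164·t² − 324·t + 137 = 0  ⇒  m = 162² − 164·137 = 3776
m = 3776 > 0,  v_rel·d = 162 > 0  ⇒  inside

inside=yes margin=3776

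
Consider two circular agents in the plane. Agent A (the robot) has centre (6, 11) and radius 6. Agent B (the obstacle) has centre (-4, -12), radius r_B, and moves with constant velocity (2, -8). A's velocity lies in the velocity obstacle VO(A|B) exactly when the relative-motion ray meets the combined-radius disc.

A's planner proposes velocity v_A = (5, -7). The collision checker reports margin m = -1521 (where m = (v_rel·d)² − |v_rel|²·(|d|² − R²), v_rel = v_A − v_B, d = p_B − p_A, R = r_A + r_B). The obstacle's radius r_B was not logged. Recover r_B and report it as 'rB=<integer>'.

m = -1521
d = (-10, -23);  v_rel = (3, 1),  |v_rel|² = 10
v_rel×d = (3)·(-23) − (1)·(-10) = -59
since m = R²·10 − (-59)²:  R² = (3481 + -1521) / 10 = 196
R = √196 = 14  ⇒  r_B = 14 − 6 = 8

rB=8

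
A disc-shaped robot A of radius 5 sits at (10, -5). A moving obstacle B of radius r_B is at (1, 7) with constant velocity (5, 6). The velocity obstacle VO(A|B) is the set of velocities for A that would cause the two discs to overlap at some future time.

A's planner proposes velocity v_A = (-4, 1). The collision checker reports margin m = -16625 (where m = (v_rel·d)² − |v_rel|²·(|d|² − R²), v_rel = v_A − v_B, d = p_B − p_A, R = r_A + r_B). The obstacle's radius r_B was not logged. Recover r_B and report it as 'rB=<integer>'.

m = -16625
d = (-9, 12);  v_rel = (-9, -5),  |v_rel|² = 106
v_rel×d = (-9)·(12) − (-5)·(-9) = -153
since m = R²·106 − (-153)²:  R² = (23409 + -16625) / 106 = 64
R = √64 = 8  ⇒  r_B = 8 − 5 = 3

rB=3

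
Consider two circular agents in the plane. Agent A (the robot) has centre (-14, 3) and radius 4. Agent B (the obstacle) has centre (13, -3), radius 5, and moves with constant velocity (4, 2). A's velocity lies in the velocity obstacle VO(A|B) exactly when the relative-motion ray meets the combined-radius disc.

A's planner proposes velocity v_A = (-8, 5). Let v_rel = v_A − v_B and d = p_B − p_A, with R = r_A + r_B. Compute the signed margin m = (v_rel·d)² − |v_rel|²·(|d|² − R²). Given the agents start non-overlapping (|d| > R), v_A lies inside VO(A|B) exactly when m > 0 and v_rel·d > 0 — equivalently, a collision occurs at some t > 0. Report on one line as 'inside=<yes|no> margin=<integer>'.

d = (27, -6),  |d|² = 765;  R = 4+5 = 9,  c = 765−9² = 684
v_rel = (-12, 3),  |v_rel|² = 153;  v_rel·d = (-12)·(27) + (3)·(-6) = -342
153·t² + 684·t + 684 = 0  ⇒  m = (-342)² − 153·684 = 12312
m = 12312 > 0,  v_rel·d = -342 < 0  ⇒  outside

inside=no margin=12312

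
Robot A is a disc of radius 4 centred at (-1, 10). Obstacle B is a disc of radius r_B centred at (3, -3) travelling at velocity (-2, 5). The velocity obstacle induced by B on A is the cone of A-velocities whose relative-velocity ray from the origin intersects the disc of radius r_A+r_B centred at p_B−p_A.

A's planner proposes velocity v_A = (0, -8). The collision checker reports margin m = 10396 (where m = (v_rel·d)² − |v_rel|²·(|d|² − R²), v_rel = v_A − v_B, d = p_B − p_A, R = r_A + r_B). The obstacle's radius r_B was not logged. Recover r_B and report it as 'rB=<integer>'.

m = 10396
d = (4, -13);  v_rel = (2, -13),  |v_rel|² = 173
v_rel×d = (2)·(-13) − (-13)·(4) = 26
since m = R²·173 − 26²:  R² = (676 + 10396) / 173 = 64
R = √64 = 8  ⇒  r_B = 8 − 4 = 4

rB=4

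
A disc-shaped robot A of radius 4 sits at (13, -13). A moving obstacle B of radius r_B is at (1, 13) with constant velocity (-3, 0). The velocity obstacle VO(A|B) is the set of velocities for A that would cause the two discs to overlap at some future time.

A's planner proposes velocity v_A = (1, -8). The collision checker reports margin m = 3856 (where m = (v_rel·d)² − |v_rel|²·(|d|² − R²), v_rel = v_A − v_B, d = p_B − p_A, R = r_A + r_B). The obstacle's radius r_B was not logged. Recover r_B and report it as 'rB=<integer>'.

m = 3856
d = (-12, 26);  v_rel = (4, -8),  |v_rel|² = 80
v_rel×d = (4)·(26) − (-8)·(-12) = 8
since m = R²·80 − 8²:  R² = (64 + 3856) / 80 = 49
R = √49 = 7  ⇒  r_B = 7 − 4 = 3

rB=3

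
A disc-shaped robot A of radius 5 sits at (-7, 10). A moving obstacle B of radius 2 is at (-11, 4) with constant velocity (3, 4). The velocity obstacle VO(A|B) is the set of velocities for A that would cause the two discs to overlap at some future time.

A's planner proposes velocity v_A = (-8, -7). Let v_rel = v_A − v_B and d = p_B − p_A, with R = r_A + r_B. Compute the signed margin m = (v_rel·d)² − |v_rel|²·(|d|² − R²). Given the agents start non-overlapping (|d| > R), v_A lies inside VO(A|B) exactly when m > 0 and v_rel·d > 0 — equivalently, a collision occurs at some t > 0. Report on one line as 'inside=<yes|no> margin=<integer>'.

d = (-4, -6),  |d|² = 52;  R = 5+2 = 7,  c = 52−7² = 3
v_rel = (-11, -11),  |v_rel|² = 242;  v_rel·d = (-11)·(-4) + (-11)·(-6) = 110
242·t² − 220·t + 3 = 0  ⇒  m = 110² − 242·3 = 11374
m = 11374 > 0,  v_rel·d = 110 > 0  ⇒  inside

inside=yes margin=11374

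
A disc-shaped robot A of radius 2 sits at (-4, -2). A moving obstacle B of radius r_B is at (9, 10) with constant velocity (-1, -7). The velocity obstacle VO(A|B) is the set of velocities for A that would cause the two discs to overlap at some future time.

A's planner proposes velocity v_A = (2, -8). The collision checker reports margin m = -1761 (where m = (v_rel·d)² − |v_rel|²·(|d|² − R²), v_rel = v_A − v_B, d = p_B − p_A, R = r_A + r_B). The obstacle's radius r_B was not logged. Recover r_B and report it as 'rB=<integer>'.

m = -1761
d = (13, 12);  v_rel = (3, -1),  |v_rel|² = 10
v_rel×d = (3)·(12) − (-1)·(13) = 49
since m = R²·10 − 49²:  R² = (2401 + -1761) / 10 = 64
R = √64 = 8  ⇒  r_B = 8 − 2 = 6

rB=6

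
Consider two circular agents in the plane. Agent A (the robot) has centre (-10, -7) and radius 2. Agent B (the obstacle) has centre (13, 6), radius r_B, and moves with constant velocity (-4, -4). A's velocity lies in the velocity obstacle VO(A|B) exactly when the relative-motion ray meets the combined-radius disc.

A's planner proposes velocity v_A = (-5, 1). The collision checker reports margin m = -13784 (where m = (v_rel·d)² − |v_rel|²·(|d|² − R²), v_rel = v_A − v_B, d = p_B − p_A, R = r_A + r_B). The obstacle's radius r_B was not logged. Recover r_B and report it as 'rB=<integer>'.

m = -13784
d = (23, 13);  v_rel = (-1, 5),  |v_rel|² = 26
v_rel×d = (-1)·(13) − (5)·(23) = -128
since m = R²·26 − (-128)²:  R² = (16384 + -13784) / 26 = 100
R = √100 = 10  ⇒  r_B = 10 − 2 = 8

rB=8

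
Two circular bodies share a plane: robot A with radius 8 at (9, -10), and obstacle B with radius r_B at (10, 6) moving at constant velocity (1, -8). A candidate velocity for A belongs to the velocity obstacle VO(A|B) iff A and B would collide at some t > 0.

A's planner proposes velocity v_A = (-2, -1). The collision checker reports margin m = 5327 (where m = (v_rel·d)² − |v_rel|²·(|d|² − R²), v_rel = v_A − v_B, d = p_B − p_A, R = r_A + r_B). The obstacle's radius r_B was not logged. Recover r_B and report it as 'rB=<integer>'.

m = 5327
d = (1, 16);  v_rel = (-3, 7),  |v_rel|² = 58
v_rel×d = (-3)·(16) − (7)·(1) = -55
since m = R²·58 − (-55)²:  R² = (3025 + 5327) / 58 = 144
R = √144 = 12  ⇒  r_B = 12 − 8 = 4

rB=4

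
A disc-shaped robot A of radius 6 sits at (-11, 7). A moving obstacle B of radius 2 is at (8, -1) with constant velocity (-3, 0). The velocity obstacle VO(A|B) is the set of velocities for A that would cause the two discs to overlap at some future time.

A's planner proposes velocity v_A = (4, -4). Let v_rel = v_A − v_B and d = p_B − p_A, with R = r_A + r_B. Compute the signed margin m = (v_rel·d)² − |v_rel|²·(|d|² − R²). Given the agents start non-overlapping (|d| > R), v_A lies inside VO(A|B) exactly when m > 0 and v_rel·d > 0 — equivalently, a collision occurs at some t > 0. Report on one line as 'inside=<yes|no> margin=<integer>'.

d = (19, -8),  |d|² = 425;  R = 6+2 = 8,  c = 425−8² = 361
v_rel = (7, -4),  |v_rel|² = 65;  v_rel·d = (7)·(19) + (-4)·(-8) = 165
65·t² − 330·t + 361 = 0  ⇒  m = 165² − 65·361 = 3760
m = 3760 > 0,  v_rel·d = 165 > 0  ⇒  inside

inside=yes margin=3760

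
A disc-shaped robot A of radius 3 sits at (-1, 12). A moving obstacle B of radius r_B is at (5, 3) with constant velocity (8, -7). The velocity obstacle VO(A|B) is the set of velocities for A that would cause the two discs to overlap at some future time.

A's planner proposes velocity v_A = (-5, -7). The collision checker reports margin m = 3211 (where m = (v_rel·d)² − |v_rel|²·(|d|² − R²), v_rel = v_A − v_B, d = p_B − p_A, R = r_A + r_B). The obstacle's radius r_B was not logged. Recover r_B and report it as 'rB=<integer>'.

m = 3211
d = (6, -9);  v_rel = (-13, 0),  |v_rel|² = 169
v_rel×d = (-13)·(-9) − (0)·(6) = 117
since m = R²·169 − 117²:  R² = (13689 + 3211) / 169 = 100
R = √100 = 10  ⇒  r_B = 10 − 3 = 7

rB=7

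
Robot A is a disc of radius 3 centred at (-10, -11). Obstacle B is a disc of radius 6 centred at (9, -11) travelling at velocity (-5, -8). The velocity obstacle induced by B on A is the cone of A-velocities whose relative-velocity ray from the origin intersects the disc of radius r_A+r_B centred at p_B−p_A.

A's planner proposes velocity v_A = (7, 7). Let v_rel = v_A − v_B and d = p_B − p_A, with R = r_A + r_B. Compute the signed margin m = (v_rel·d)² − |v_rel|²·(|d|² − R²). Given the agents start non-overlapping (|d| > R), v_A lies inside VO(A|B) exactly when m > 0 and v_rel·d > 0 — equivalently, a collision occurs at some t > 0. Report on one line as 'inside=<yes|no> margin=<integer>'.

d = (19, 0),  |d|² = 361;  R = 3+6 = 9,  c = 361−9² = 280
v_rel = (12, 15),  |v_rel|² = 369;  v_rel·d = (12)·(19) + (15)·(0) = 228
369·t² − 456·t + 280 = 0  ⇒  m = 228² − 369·280 = -51336
m = -51336 < 0,  v_rel·d = 228 > 0  ⇒  outside

inside=no margin=-51336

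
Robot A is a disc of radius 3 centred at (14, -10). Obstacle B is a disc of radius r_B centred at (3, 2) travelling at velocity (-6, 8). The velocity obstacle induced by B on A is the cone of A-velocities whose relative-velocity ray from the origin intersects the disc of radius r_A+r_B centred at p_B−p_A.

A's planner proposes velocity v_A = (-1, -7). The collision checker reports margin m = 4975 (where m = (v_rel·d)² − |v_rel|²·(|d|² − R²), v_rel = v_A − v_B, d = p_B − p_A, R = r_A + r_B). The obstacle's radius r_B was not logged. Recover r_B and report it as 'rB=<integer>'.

m = 4975
d = (-11, 12);  v_rel = (5, -15),  |v_rel|² = 250
v_rel×d = (5)·(12) − (-15)·(-11) = -105
since m = R²·250 − (-105)²:  R² = (11025 + 4975) / 250 = 64
R = √64 = 8  ⇒  r_B = 8 − 3 = 5

rB=5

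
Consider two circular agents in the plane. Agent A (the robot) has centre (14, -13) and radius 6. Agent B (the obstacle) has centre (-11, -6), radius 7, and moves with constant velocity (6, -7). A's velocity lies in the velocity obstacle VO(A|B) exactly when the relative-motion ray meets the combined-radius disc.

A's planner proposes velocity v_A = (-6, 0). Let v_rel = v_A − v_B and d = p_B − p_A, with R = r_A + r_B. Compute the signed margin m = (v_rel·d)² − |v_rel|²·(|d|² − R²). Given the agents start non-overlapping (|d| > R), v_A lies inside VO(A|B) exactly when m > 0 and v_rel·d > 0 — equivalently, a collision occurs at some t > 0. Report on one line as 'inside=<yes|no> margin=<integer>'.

d = (-25, 7),  |d|² = 674;  R = 6+7 = 13,  c = 674−13² = 505
v_rel = (-12, 7),  |v_rel|² = 193;  v_rel·d = (-12)·(-25) + (7)·(7) = 349
193·t² − 698·t + 505 = 0  ⇒  m = 349² − 193·505 = 24336
m = 24336 > 0,  v_rel·d = 349 > 0  ⇒  inside

inside=yes margin=24336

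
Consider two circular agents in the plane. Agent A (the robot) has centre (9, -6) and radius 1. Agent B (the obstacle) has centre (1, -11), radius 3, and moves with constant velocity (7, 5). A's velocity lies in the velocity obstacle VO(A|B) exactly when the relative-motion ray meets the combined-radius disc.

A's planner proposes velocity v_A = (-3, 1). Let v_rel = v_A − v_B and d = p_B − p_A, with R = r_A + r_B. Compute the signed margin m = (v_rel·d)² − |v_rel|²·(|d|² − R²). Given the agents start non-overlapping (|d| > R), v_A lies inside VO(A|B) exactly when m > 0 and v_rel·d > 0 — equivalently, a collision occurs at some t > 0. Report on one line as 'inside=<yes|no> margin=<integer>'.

d = (-8, -5),  |d|² = 89;  R = 1+3 = 4,  c = 89−4² = 73
v_rel = (-10, -4),  |v_rel|² = 116;  v_rel·d = (-10)·(-8) + (-4)·(-5) = 100
116·t² − 200·t + 73 = 0  ⇒  m = 100² − 116·73 = 1532
m = 1532 > 0,  v_rel·d = 100 > 0  ⇒  inside

inside=yes margin=1532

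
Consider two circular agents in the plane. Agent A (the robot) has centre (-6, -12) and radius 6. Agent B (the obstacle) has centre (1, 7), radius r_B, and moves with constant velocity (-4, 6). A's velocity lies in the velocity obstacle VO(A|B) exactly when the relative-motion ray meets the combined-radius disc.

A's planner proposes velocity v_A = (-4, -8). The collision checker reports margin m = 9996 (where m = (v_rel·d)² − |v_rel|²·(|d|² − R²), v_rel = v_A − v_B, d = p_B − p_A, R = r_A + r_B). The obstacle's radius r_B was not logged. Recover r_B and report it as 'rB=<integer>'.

m = 9996
d = (7, 19);  v_rel = (0, -14),  |v_rel|² = 196
v_rel×d = (0)·(19) − (-14)·(7) = 98
since m = R²·196 − 98²:  R² = (9604 + 9996) / 196 = 100
R = √100 = 10  ⇒  r_B = 10 − 6 = 4

rB=4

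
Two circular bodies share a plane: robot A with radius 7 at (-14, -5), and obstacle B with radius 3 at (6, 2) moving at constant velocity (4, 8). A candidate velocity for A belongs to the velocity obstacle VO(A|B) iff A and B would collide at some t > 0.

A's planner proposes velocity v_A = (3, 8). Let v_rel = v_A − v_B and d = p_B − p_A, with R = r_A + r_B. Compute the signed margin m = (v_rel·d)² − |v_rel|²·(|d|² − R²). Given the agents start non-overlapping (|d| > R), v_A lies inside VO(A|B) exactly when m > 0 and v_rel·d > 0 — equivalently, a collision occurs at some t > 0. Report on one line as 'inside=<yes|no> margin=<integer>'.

d = (20, 7),  |d|² = 449;  R = 7+3 = 10,  c = 449−10² = 349
v_rel = (-1, 0),  |v_rel|² = 1;  v_rel·d = (-1)·(20) + (0)·(7) = -20
1·t² + 40·t + 349 = 0  ⇒  m = (-20)² − 1·349 = 51
m = 51 > 0,  v_rel·d = -20 < 0  ⇒  outside

inside=no margin=51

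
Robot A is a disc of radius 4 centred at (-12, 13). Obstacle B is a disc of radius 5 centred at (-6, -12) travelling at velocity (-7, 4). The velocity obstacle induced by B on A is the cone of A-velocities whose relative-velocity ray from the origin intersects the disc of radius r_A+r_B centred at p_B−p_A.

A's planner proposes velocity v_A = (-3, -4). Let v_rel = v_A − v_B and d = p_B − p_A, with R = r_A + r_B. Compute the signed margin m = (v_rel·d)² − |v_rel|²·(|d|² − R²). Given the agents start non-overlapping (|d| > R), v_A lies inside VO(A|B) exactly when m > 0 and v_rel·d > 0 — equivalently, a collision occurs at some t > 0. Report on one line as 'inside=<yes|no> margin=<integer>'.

d = (6, -25),  |d|² = 661;  R = 4+5 = 9,  c = 661−9² = 580
v_rel = (4, -8),  |v_rel|² = 80;  v_rel·d = (4)·(6) + (-8)·(-25) = 224
80·t² − 448·t + 580 = 0  ⇒  m = 224² − 80·580 = 3776
m = 3776 > 0,  v_rel·d = 224 > 0  ⇒  inside

inside=yes margin=3776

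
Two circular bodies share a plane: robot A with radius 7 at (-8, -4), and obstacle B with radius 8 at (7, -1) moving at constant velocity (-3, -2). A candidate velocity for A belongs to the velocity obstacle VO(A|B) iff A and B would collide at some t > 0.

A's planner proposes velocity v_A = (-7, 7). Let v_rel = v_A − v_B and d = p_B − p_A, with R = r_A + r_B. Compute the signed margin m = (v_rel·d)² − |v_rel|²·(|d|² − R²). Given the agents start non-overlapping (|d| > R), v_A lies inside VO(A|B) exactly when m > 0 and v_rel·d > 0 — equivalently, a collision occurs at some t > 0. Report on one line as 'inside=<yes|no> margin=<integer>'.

d = (15, 3),  |d|² = 234;  R = 7+8 = 15,  c = 234−15² = 9
v_rel = (-4, 9),  |v_rel|² = 97;  v_rel·d = (-4)·(15) + (9)·(3) = -33
97·t² + 66·t + 9 = 0  ⇒  m = (-33)² − 97·9 = 216
m = 216 > 0,  v_rel·d = -33 < 0  ⇒  outside

inside=no margin=216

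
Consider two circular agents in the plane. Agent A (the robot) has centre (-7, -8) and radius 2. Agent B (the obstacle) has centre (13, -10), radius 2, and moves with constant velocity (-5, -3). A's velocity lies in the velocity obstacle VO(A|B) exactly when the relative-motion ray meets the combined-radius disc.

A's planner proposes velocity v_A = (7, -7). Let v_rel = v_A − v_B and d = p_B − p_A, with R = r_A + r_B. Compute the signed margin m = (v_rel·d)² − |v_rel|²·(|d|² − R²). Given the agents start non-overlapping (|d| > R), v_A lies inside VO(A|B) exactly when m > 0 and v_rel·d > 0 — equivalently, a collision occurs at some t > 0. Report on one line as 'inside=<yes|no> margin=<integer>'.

d = (20, -2),  |d|² = 404;  R = 2+2 = 4,  c = 404−4² = 388
v_rel = (12, -4),  |v_rel|² = 160;  v_rel·d = (12)·(20) + (-4)·(-2) = 248
160·t² − 496·t + 388 = 0  ⇒  m = 248² − 160·388 = -576
m = -576 < 0,  v_rel·d = 248 > 0  ⇒  outside

inside=no margin=-576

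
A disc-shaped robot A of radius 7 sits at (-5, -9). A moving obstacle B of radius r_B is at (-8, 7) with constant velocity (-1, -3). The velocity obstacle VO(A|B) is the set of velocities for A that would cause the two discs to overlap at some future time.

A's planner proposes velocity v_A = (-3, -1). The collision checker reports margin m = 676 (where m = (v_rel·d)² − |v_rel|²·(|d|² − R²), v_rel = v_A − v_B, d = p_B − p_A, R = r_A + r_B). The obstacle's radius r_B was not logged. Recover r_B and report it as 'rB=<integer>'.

m = 676
d = (-3, 16);  v_rel = (-2, 2),  |v_rel|² = 8
v_rel×d = (-2)·(16) − (2)·(-3) = -26
since m = R²·8 − (-26)²:  R² = (676 + 676) / 8 = 169
R = √169 = 13  ⇒  r_B = 13 − 7 = 6

rB=6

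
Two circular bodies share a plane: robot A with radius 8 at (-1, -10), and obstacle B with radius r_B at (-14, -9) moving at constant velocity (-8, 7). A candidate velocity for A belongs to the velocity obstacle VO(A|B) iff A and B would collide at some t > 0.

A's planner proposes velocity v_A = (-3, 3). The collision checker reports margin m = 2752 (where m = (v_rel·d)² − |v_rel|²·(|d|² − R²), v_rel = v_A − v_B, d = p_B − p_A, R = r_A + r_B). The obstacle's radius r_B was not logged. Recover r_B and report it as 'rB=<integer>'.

m = 2752
d = (-13, 1);  v_rel = (5, -4),  |v_rel|² = 41
v_rel×d = (5)·(1) − (-4)·(-13) = -47
since m = R²·41 − (-47)²:  R² = (2209 + 2752) / 41 = 121
R = √121 = 11  ⇒  r_B = 11 − 8 = 3

rB=3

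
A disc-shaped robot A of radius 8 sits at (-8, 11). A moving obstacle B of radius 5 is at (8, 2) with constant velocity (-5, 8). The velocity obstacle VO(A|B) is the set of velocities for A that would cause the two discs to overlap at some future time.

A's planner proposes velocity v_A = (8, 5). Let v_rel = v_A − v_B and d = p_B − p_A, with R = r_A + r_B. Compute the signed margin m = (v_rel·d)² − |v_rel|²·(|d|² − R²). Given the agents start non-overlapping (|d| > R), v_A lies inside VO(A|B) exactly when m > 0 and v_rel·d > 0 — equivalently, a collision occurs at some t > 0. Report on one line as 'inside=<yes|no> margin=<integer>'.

d = (16, -9),  |d|² = 337;  R = 8+5 = 13,  c = 337−13² = 168
v_rel = (13, -3),  |v_rel|² = 178;  v_rel·d = (13)·(16) + (-3)·(-9) = 235
178·t² − 470·t + 168 = 0  ⇒  m = 235² − 178·168 = 25321
m = 25321 > 0,  v_rel·d = 235 > 0  ⇒  inside

inside=yes margin=25321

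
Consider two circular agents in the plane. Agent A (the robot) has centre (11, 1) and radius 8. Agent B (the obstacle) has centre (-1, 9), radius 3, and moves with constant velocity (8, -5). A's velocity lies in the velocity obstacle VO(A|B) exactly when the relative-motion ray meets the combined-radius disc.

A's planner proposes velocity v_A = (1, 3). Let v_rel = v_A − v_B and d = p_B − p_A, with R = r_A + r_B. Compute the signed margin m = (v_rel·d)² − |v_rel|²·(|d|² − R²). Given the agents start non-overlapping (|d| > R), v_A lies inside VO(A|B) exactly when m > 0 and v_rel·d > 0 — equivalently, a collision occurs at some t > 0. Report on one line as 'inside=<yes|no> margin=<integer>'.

d = (-12, 8),  |d|² = 208;  R = 8+3 = 11,  c = 208−11² = 87
v_rel = (-7, 8),  |v_rel|² = 113;  v_rel·d = (-7)·(-12) + (8)·(8) = 148
113·t² − 296·t + 87 = 0  ⇒  m = 148² − 113·87 = 12073
m = 12073 > 0,  v_rel·d = 148 > 0  ⇒  inside

inside=yes margin=12073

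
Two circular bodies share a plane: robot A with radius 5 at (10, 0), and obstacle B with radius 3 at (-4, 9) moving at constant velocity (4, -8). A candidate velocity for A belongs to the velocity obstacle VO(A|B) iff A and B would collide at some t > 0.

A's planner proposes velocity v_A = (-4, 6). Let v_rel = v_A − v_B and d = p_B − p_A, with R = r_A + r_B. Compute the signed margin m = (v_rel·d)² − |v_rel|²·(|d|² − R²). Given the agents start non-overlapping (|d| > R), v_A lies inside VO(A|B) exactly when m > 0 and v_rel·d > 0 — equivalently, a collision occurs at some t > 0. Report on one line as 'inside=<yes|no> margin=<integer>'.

d = (-14, 9),  |d|² = 277;  R = 5+3 = 8,  c = 277−8² = 213
v_rel = (-8, 14),  |v_rel|² = 260;  v_rel·d = (-8)·(-14) + (14)·(9) = 238
260·t² − 476·t + 213 = 0  ⇒  m = 238² − 260·213 = 1264
m = 1264 > 0,  v_rel·d = 238 > 0  ⇒  inside

inside=yes margin=1264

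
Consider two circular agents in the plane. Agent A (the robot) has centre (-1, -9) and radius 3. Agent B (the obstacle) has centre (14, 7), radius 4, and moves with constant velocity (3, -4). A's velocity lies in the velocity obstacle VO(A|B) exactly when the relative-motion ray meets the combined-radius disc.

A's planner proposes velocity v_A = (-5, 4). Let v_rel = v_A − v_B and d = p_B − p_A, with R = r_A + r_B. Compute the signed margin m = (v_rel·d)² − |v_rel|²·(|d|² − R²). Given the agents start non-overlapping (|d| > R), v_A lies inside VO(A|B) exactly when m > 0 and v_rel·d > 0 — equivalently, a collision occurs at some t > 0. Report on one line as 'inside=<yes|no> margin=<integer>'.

d = (15, 16),  |d|² = 481;  R = 3+4 = 7,  c = 481−7² = 432
v_rel = (-8, 8),  |v_rel|² = 128;  v_rel·d = (-8)·(15) + (8)·(16) = 8
128·t² − 16·t + 432 = 0  ⇒  m = 8² − 128·432 = -55232
m = -55232 < 0,  v_rel·d = 8 > 0  ⇒  outside

inside=no margin=-55232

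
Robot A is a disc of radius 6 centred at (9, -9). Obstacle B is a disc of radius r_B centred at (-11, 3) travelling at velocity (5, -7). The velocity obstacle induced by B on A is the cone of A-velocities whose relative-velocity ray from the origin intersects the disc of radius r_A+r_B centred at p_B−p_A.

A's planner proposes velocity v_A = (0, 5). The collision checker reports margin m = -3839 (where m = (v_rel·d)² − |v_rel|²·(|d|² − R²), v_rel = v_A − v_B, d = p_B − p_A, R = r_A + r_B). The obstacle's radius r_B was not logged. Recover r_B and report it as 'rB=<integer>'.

m = -3839
d = (-20, 12);  v_rel = (-5, 12),  |v_rel|² = 169
v_rel×d = (-5)·(12) − (12)·(-20) = 180
since m = R²·169 − 180²:  R² = (32400 + -3839) / 169 = 169
R = √169 = 13  ⇒  r_B = 13 − 6 = 7

rB=7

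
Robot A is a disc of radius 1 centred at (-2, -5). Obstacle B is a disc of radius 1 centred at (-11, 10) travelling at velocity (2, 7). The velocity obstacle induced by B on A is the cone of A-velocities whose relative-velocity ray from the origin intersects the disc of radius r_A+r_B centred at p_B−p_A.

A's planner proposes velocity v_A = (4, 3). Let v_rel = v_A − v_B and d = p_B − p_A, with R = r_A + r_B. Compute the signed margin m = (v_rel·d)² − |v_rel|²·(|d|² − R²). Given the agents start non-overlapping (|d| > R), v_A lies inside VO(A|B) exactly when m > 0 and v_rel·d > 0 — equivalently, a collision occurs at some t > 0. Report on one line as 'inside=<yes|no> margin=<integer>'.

d = (-9, 15),  |d|² = 306;  R = 1+1 = 2,  c = 306−2² = 302
v_rel = (2, -4),  |v_rel|² = 20;  v_rel·d = (2)·(-9) + (-4)·(15) = -78
20·t² + 156·t + 302 = 0  ⇒  m = (-78)² − 20·302 = 44
m = 44 > 0,  v_rel·d = -78 < 0  ⇒  outside

inside=no margin=44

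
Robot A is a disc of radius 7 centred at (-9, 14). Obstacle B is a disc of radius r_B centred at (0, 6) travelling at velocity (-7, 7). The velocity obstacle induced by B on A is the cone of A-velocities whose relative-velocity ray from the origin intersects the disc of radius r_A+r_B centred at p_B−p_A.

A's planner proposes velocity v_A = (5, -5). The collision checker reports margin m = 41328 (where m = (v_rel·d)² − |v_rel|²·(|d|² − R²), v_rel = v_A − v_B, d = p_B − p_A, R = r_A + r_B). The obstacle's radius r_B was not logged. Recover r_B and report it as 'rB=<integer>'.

m = 41328
d = (9, -8);  v_rel = (12, -12),  |v_rel|² = 288
v_rel×d = (12)·(-8) − (-12)·(9) = 12
since m = R²·288 − 12²:  R² = (144 + 41328) / 288 = 144
R = √144 = 12  ⇒  r_B = 12 − 7 = 5

rB=5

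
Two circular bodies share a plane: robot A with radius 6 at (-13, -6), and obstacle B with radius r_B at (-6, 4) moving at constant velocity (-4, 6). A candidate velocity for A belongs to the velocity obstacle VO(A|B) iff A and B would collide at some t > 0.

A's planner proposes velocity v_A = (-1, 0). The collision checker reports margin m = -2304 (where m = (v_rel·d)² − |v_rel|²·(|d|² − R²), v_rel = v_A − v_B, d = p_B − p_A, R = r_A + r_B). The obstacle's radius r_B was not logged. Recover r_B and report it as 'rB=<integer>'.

m = -2304
d = (7, 10);  v_rel = (3, -6),  |v_rel|² = 45
v_rel×d = (3)·(10) − (-6)·(7) = 72
since m = R²·45 − 72²:  R² = (5184 + -2304) / 45 = 64
R = √64 = 8  ⇒  r_B = 8 − 6 = 2

rB=2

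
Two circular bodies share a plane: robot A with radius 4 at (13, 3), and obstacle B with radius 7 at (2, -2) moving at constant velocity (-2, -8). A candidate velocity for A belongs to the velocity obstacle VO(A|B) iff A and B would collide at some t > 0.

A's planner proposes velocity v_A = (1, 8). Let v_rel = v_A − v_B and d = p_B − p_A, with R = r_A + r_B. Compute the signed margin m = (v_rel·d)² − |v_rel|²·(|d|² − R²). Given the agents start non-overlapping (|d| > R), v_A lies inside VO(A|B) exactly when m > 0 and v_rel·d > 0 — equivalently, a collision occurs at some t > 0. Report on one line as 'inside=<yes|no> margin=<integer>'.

d = (-11, -5),  |d|² = 146;  R = 4+7 = 11,  c = 146−11² = 25
v_rel = (3, 16),  |v_rel|² = 265;  v_rel·d = (3)·(-11) + (16)·(-5) = -113
265·t² + 226·t + 25 = 0  ⇒  m = (-113)² − 265·25 = 6144
m = 6144 > 0,  v_rel·d = -113 < 0  ⇒  outside

inside=no margin=6144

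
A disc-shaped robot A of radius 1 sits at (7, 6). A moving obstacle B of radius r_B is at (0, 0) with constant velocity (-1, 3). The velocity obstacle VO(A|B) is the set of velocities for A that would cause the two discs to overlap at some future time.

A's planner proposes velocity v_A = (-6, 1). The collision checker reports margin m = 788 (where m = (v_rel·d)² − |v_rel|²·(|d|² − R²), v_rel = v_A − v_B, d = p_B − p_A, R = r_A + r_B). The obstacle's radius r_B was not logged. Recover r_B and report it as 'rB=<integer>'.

m = 788
d = (-7, -6);  v_rel = (-5, -2),  |v_rel|² = 29
v_rel×d = (-5)·(-6) − (-2)·(-7) = 16
since m = R²·29 − 16²:  R² = (256 + 788) / 29 = 36
R = √36 = 6  ⇒  r_B = 6 − 1 = 5

rB=5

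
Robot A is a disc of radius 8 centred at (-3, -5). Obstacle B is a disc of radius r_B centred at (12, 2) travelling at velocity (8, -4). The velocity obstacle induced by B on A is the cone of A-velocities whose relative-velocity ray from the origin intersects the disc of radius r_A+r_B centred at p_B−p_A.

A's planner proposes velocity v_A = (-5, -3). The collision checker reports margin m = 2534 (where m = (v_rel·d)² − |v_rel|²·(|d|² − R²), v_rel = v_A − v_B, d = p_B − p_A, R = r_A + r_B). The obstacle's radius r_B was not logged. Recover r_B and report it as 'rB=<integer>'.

m = 2534
d = (15, 7);  v_rel = (-13, 1),  |v_rel|² = 170
v_rel×d = (-13)·(7) − (1)·(15) = -106
since m = R²·170 − (-106)²:  R² = (11236 + 2534) / 170 = 81
R = √81 = 9  ⇒  r_B = 9 − 8 = 1

rB=1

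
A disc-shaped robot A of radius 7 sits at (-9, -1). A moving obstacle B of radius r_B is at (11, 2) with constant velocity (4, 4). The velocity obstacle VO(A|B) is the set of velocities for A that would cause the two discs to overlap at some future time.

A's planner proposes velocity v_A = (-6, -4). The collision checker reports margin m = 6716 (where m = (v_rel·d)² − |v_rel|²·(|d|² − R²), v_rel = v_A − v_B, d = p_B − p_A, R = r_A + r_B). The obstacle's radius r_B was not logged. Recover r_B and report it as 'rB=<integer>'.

m = 6716
d = (20, 3);  v_rel = (-10, -8),  |v_rel|² = 164
v_rel×d = (-10)·(3) − (-8)·(20) = 130
since m = R²·164 − 130²:  R² = (16900 + 6716) / 164 = 144
R = √144 = 12  ⇒  r_B = 12 − 7 = 5

rB=5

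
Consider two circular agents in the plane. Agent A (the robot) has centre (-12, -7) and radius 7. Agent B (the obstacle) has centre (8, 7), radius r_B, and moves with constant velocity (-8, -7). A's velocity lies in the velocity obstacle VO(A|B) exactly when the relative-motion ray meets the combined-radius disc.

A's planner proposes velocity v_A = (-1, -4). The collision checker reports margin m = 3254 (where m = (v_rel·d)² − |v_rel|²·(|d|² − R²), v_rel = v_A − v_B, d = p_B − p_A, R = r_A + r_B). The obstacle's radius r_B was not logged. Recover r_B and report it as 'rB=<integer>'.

m = 3254
d = (20, 14);  v_rel = (7, 3),  |v_rel|² = 58
v_rel×d = (7)·(14) − (3)·(20) = 38
since m = R²·58 − 38²:  R² = (1444 + 3254) / 58 = 81
R = √81 = 9  ⇒  r_B = 9 − 7 = 2

rB=2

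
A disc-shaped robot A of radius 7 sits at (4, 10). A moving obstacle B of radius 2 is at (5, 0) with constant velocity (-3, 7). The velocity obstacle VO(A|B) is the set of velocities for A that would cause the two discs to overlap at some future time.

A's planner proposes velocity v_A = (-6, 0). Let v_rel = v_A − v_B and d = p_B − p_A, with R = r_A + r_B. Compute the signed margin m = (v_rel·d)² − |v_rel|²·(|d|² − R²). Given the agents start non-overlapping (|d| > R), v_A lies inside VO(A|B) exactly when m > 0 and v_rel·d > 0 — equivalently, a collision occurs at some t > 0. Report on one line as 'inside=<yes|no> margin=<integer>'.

d = (1, -10),  |d|² = 101;  R = 7+2 = 9,  c = 101−9² = 20
v_rel = (-3, -7),  |v_rel|² = 58;  v_rel·d = (-3)·(1) + (-7)·(-10) = 67
58·t² − 134·t + 20 = 0  ⇒  m = 67² − 58·20 = 3329
m = 3329 > 0,  v_rel·d = 67 > 0  ⇒  inside

inside=yes margin=3329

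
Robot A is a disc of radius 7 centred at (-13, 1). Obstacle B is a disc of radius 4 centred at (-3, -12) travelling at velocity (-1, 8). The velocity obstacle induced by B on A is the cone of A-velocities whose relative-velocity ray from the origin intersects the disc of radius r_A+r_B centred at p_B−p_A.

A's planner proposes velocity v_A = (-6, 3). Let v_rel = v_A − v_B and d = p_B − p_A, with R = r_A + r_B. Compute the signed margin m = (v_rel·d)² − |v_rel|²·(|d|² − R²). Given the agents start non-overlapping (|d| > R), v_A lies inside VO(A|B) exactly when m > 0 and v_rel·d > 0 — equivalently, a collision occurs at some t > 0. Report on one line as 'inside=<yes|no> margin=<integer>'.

d = (10, -13),  |d|² = 269;  R = 7+4 = 11,  c = 269−11² = 148
v_rel = (-5, -5),  |v_rel|² = 50;  v_rel·d = (-5)·(10) + (-5)·(-13) = 15
50·t² − 30·t + 148 = 0  ⇒  m = 15² − 50·148 = -7175
m = -7175 < 0,  v_rel·d = 15 > 0  ⇒  outside

inside=no margin=-7175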